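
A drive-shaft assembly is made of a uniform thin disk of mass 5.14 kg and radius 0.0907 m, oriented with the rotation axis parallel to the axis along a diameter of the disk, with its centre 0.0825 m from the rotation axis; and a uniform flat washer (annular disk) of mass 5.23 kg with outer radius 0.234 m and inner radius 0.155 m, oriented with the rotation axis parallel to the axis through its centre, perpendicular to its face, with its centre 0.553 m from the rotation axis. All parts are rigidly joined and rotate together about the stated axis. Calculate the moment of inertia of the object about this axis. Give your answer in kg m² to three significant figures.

Thin disk: I_cm = (1/4)MR² = (1/4)(5.14)(0.0907)² = 0.010571 kg m²; centre at d = 0.0825 m, so the parallel axis theorem gives I = 0.010571 + (5.14)(0.0825)² = 0.045555 kg m².
Annular disk: I_cm = (1/2)M(R²+r²) = (1/2)(5.23)[(0.234)² + (0.155)²] = 0.20601 kg m²; centre at d = 0.553 m, so the parallel axis theorem gives I = 0.20601 + (5.23)(0.553)² = 1.8054 kg m².
Total I = 0.045555 + 1.8054 = 1.8509 kg m².

1.85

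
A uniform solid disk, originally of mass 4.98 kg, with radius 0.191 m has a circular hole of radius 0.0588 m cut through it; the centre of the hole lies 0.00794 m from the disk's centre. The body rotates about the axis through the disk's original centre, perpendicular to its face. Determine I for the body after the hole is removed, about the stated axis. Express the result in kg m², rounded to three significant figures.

Unpierced body about its centre: I₀ = (1/2)MR² = (1/2)(4.98)(0.191)² = 0.090838 kg m².
The removed disk has mass m = M·(r/R)² = (4.98)(0.0588/0.191)² = 0.47197 kg (same uniform areal density).
Its moment of inertia about the rotation axis (parallel-axis theorem): I_hole = (1/2)mr² + md² = (1/2)(0.47197)(0.0588)² + (0.47197)(0.00794)² = 0.00084566 kg m².
Treating the hole as negative mass, I = I₀ − I_hole = 0.090838 − 0.00084566 = 0.089992 kg m².

0.0900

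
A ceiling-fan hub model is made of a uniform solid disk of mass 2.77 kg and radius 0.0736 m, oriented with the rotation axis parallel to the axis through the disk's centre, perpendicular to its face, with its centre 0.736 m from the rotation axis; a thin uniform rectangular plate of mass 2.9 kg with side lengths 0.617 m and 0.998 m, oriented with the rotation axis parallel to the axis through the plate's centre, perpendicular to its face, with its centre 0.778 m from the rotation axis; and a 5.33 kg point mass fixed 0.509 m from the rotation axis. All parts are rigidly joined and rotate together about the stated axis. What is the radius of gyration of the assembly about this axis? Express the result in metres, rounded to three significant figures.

0.673

Solid disk: I_cm = (1/2)MR² = (1/2)(2.77)(0.0736)² = 0.0075025 kg·m²; centre at d = 0.736 m, so I = I_cm + Md² gives I = 0.0075025 + (2.77)(0.736)² = 1.508 kg·m².
Rectangular plate: I_cm = (1/12)M(a²+b²) = (1/12)(2.9)[(0.617)² + (0.998)²] = 0.3327 kg·m²; centre at d = 0.778 m, so I = I_cm + Md² gives I = 0.3327 + (2.9)(0.778)² = 2.088 kg·m².
Point mass: I_cm = 0; centre at d = 0.509 m, so I = I_cm + Md² gives I = 0 + (5.33)(0.509)² = 1.3809 kg·m².
Total I = 4.9769 kg·m²; total mass M = 11 kg.
k = √(I/M) = √(4.9769/11) = 0.67264 m.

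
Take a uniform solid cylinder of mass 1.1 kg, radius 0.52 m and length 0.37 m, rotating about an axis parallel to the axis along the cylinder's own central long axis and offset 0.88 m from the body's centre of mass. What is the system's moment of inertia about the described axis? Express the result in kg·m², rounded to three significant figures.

1.00

I_cm = (1/2)MR² = (1/2)(1.1)(0.52)² = 0.14872 kg·m²; centre at d = 0.88 m, so the parallel axis theorem gives I = 0.14872 + (1.1)(0.88)² = 1.0006 kg·m².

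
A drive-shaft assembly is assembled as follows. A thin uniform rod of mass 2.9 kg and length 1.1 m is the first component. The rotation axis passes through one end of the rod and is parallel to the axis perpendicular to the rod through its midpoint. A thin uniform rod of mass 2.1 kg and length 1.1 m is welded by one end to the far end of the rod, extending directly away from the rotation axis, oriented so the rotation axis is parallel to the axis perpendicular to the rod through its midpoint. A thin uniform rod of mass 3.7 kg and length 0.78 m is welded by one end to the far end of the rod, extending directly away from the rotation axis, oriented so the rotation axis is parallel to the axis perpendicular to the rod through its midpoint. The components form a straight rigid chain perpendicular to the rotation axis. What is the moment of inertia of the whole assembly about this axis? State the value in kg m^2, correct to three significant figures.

32.1

Thin rod: I_cm = (1/12)ML² = (1/12)(2.9)(1.1)² = 0.29242 kg m^2; centre at d = 0.55 m, so I = I_cm + Md² gives I = 0.29242 + (2.9)(0.55)² = 1.1697 kg m^2.
Thin rod: I_cm = (1/12)ML² = (1/12)(2.1)(1.1)² = 0.21175 kg m^2; centre at d = 0.55 + 0.55 + 0.55 = 1.65 m, so I = I_cm + Md² gives I = 0.21175 + (2.1)(1.65)² = 5.929 kg m^2.
Thin rod: I_cm = (1/12)ML² = (1/12)(3.7)(0.78)² = 0.18759 kg m^2; centre at d = 0.55 + 0.55 + 0.55 + 0.55 + 0.39 = 2.59 m, so I = I_cm + Md² gives I = 0.18759 + (3.7)(2.59)² = 25.008 kg m^2.
Total I = 1.1697 + 5.929 + 25.008 = 32.106 kg m^2.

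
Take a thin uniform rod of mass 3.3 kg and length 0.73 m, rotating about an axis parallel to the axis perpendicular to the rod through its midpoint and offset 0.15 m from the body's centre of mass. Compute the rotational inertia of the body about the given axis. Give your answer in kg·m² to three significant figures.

0.221

I_cm = (1/12)ML² = (1/12)(3.3)(0.73)² = 0.14655 kg·m²; centre at d = 0.15 m, so the parallel axis theorem gives I = 0.14655 + (3.3)(0.15)² = 0.2208 kg·m².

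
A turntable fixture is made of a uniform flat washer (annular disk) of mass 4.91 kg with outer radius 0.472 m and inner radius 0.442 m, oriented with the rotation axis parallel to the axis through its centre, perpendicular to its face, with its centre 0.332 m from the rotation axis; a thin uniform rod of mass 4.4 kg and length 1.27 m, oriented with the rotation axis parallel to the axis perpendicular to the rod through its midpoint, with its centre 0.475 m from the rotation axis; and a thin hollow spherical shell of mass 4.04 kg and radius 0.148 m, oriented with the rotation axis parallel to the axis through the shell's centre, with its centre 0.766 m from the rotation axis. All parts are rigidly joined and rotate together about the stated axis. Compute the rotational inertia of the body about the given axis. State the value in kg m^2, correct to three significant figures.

5.58

Annular disk: I_cm = (1/2)M(R²+r²) = (1/2)(4.91)[(0.472)² + (0.442)²] = 1.0266 kg m^2; centre at d = 0.332 m, so I = I_cm + Md² gives I = 1.0266 + (4.91)(0.332)² = 1.5678 kg m^2.
Thin rod: I_cm = (1/12)ML² = (1/12)(4.4)(1.27)² = 0.5914 kg m^2; centre at d = 0.475 m, so I = I_cm + Md² gives I = 0.5914 + (4.4)(0.475)² = 1.5841 kg m^2.
Spherical shell: I_cm = (2/3)MR² = (2/3)(4.04)(0.148)² = 0.058995 kg m^2; centre at d = 0.766 m, so I = I_cm + Md² gives I = 0.058995 + (4.04)(0.766)² = 2.4295 kg m^2.
Total I = 1.5678 + 1.5841 + 2.4295 = 5.5814 kg m^2.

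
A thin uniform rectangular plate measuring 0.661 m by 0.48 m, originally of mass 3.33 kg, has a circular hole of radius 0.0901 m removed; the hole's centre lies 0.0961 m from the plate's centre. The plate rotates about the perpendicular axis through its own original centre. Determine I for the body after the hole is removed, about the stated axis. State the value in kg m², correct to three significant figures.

Unpierced body about its centre: I₀ = (1/12)M(a²+b²) = (1/12)(3.33)[(0.661)² + (0.48)²] = 0.18518 kg m².
The removed disk has mass m = M·πr²/(ab) = (3.33)·π(0.0901)²/(0.661·0.48) = 0.26767 kg (same uniform areal density).
Its moment of inertia about the rotation axis (parallel-axis theorem): I_hole = (1/2)mr² + md² = (1/2)(0.26767)(0.0901)² + (0.26767)(0.0961)² = 0.0035585 kg m².
Treating the hole as negative mass, I = I₀ − I_hole = 0.18518 − 0.0035585 = 0.18162 kg m².

0.182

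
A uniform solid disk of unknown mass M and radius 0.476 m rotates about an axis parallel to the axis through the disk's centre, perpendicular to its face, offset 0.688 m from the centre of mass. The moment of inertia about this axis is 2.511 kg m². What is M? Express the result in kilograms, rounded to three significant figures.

4.28

I = I_cm + Md² = (1/2)MR² + Md² = M·[0.5·(0.476)² + (0.688)²] = M·0.58663.
So M = 2.511 / 0.58663 = 4.2804 kg.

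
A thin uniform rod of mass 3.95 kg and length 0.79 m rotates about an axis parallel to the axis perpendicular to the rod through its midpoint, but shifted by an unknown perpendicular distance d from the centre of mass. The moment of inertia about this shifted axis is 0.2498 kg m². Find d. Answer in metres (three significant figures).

About the centre-of-mass axis, I_cm = (1/12)ML² = (1/12)(3.95)(0.79)² = 0.20543 kg m².
Parallel axis theorem: I = I_cm + Md², so Md² = 0.2498 − 0.20543 = 0.044367 kg m².
d = √(0.044367 / 3.95) = 0.10598 m.

0.106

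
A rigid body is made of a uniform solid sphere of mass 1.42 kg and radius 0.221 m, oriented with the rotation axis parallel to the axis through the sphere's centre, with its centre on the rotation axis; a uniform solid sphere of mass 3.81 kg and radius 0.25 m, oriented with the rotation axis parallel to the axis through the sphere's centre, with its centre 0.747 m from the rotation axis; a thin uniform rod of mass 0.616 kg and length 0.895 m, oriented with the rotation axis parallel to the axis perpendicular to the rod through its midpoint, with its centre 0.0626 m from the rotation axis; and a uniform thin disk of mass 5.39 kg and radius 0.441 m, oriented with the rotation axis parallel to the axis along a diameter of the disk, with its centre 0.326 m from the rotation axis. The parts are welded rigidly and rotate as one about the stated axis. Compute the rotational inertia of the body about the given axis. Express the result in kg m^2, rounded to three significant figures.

3.13

Solid sphere: I_cm = (2/5)MR² = (2/5)(1.42)(0.221)² = 0.027742 kg m^2; axis through the centre, so I = 0.027742 kg m^2.
Solid sphere: I_cm = (2/5)MR² = (2/5)(3.81)(0.25)² = 0.09525 kg m^2; centre at d = 0.747 m, so I = I_cm + Md² gives I = 0.09525 + (3.81)(0.747)² = 2.2213 kg m^2.
Thin rod: I_cm = (1/12)ML² = (1/12)(0.616)(0.895)² = 0.041119 kg m^2; centre at d = 0.0626 m, so I = I_cm + Md² gives I = 0.041119 + (0.616)(0.0626)² = 0.043533 kg m^2.
Thin disk: I_cm = (1/4)MR² = (1/4)(5.39)(0.441)² = 0.26206 kg m^2; centre at d = 0.326 m, so I = I_cm + Md² gives I = 0.26206 + (5.39)(0.326)² = 0.83489 kg m^2.
Total I = 0.027742 + 2.2213 + 0.043533 + 0.83489 = 3.1274 kg m^2.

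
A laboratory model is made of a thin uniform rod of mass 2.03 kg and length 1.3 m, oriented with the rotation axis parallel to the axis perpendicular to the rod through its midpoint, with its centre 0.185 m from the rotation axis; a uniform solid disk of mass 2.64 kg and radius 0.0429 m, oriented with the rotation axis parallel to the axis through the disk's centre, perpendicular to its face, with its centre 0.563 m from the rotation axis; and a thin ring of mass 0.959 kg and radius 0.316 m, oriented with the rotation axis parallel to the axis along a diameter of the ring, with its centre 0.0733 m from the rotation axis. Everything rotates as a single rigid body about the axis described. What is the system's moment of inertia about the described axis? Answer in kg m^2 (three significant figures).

1.25

Thin rod: I_cm = (1/12)ML² = (1/12)(2.03)(1.3)² = 0.28589 kg m^2; centre at d = 0.185 m, so the parallel axis theorem gives I = 0.28589 + (2.03)(0.185)² = 0.35537 kg m^2.
Solid disk: I_cm = (1/2)MR² = (1/2)(2.64)(0.0429)² = 0.0024293 kg m^2; centre at d = 0.563 m, so the parallel axis theorem gives I = 0.0024293 + (2.64)(0.563)² = 0.83923 kg m^2.
Thin ring: I_cm = (1/2)MR² = (1/2)(0.959)(0.316)² = 0.047881 kg m^2; centre at d = 0.0733 m, so the parallel axis theorem gives I = 0.047881 + (0.959)(0.0733)² = 0.053034 kg m^2.
Total I = 0.35537 + 0.83923 + 0.053034 = 1.2476 kg m^2.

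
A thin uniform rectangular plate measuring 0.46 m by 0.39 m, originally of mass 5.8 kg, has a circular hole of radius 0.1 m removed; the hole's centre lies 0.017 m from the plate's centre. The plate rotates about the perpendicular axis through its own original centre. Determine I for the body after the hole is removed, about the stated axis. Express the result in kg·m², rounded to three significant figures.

Unpierced body about its centre: I₀ = (1/12)M(a²+b²) = (1/12)(5.8)[(0.46)² + (0.39)²] = 0.17579 kg·m².
The removed disk has mass m = M·πr²/(ab) = (5.8)·π(0.1)²/(0.46·0.39) = 1.0157 kg (same uniform areal density).
Its moment of inertia about the rotation axis (parallel-axis theorem): I_hole = (1/2)mr² + md² = (1/2)(1.0157)(0.1)² + (1.0157)(0.017)² = 0.0053719 kg·m².
Treating the hole as negative mass, I = I₀ − I_hole = 0.17579 − 0.0053719 = 0.17042 kg·m².

0.170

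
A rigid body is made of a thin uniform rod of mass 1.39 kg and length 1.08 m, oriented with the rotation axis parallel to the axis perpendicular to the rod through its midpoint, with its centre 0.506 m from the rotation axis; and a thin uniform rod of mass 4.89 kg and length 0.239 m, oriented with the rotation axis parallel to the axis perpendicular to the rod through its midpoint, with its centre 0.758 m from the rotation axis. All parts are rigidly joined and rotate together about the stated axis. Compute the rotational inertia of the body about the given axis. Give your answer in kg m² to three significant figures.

3.32

Thin rod: I_cm = (1/12)ML² = (1/12)(1.39)(1.08)² = 0.13511 kg m²; centre at d = 0.506 m, so the parallel axis theorem gives I = 0.13511 + (1.39)(0.506)² = 0.491 kg m².
Thin rod: I_cm = (1/12)ML² = (1/12)(4.89)(0.239)² = 0.023277 kg m²; centre at d = 0.758 m, so the parallel axis theorem gives I = 0.023277 + (4.89)(0.758)² = 2.8329 kg m².
Total I = 0.491 + 2.8329 = 3.3239 kg m².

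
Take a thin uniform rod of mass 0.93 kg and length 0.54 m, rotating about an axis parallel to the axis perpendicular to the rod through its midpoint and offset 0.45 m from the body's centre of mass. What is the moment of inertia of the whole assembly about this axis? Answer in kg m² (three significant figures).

I_cm = (1/12)ML² = (1/12)(0.93)(0.54)² = 0.022599 kg m²; centre at d = 0.45 m, so I = I_cm + Md² gives I = 0.022599 + (0.93)(0.45)² = 0.21092 kg m².

0.211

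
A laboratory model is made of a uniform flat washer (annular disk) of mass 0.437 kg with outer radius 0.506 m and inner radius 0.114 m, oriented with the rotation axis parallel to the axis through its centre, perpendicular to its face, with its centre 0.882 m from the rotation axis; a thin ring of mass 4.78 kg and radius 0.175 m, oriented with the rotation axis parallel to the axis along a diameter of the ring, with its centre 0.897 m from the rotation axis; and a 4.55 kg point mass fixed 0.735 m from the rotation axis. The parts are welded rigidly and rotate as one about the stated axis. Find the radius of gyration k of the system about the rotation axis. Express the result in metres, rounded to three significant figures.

0.833

Annular disk: I_cm = (1/2)M(R²+r²) = (1/2)(0.437)[(0.506)² + (0.114)²] = 0.058783 kg m²; centre at d = 0.882 m, so I = I_cm + Md² gives I = 0.058783 + (0.437)(0.882)² = 0.39874 kg m².
Thin ring: I_cm = (1/2)MR² = (1/2)(4.78)(0.175)² = 0.073194 kg m²; centre at d = 0.897 m, so I = I_cm + Md² gives I = 0.073194 + (4.78)(0.897)² = 3.9192 kg m².
Point mass: I_cm = 0; centre at d = 0.735 m, so I = I_cm + Md² gives I = 0 + (4.55)(0.735)² = 2.458 kg m².
Total I = 6.776 kg m²; total mass M = 9.767 kg.
k = √(I/M) = √(6.776/9.767) = 0.83292 m.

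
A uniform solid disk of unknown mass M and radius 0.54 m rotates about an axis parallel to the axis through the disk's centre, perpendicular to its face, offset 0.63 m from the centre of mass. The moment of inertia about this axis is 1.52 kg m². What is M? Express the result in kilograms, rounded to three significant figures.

2.80

I = I_cm + Md² = (1/2)MR² + Md² = M·[0.5·(0.54)² + (0.63)²] = M·0.5427.
So M = 1.52 / 0.5427 = 2.8008 kg.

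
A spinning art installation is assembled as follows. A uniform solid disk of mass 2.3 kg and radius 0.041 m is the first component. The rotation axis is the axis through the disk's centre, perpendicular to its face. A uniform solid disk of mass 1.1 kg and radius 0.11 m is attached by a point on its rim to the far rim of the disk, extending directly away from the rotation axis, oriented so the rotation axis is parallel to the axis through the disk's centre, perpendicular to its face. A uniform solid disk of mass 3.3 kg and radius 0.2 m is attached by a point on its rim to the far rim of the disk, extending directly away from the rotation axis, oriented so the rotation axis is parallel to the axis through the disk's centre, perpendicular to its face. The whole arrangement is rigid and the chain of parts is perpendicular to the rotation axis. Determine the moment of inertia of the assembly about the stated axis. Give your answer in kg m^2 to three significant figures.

0.801

Solid disk: I_cm = (1/2)MR² = (1/2)(2.3)(0.041)² = 0.0019332 kg m^2; axis through the centre, so I = 0.0019332 kg m^2.
Solid disk: I_cm = (1/2)MR² = (1/2)(1.1)(0.11)² = 0.006655 kg m^2; centre at d = 0.041 + 0.11 = 0.151 m, so I = I_cm + Md² gives I = 0.006655 + (1.1)(0.151)² = 0.031736 kg m^2.
Solid disk: I_cm = (1/2)MR² = (1/2)(3.3)(0.2)² = 0.066 kg m^2; centre at d = 0.041 + 0.11 + 0.11 + 0.2 = 0.461 m, so I = I_cm + Md² gives I = 0.066 + (3.3)(0.461)² = 0.76732 kg m^2.
Total I = 0.0019332 + 0.031736 + 0.76732 = 0.80099 kg m^2.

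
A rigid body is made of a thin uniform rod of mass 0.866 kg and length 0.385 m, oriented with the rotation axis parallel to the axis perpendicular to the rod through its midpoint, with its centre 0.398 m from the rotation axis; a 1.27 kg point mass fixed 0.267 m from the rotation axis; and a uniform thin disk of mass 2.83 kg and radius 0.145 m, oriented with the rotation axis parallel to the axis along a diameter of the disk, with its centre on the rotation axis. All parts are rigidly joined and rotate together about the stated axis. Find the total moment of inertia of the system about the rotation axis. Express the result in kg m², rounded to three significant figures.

0.253

Thin rod: I_cm = (1/12)ML² = (1/12)(0.866)(0.385)² = 0.010697 kg m²; centre at d = 0.398 m, so I = I_cm + Md² gives I = 0.010697 + (0.866)(0.398)² = 0.14787 kg m².
Point mass: I_cm = 0; centre at d = 0.267 m, so I = I_cm + Md² gives I = 0 + (1.27)(0.267)² = 0.090537 kg m².
Thin disk: I_cm = (1/4)MR² = (1/4)(2.83)(0.145)² = 0.014875 kg m²; axis through the centre, so I = 0.014875 kg m².
Total I = 0.14787 + 0.090537 + 0.014875 = 0.25329 kg m².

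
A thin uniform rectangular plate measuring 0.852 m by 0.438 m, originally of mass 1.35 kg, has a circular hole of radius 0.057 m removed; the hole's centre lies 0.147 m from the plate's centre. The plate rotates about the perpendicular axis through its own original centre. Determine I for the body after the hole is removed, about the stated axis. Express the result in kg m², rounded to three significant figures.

0.102

Unpierced body about its centre: I₀ = (1/12)M(a²+b²) = (1/12)(1.35)[(0.852)² + (0.438)²] = 0.10325 kg m².
The removed disk has mass m = M·πr²/(ab) = (1.35)·π(0.057)²/(0.852·0.438) = 0.036925 kg (same uniform areal density).
Its moment of inertia about the rotation axis (parallel-axis theorem): I_hole = (1/2)mr² + md² = (1/2)(0.036925)(0.057)² + (0.036925)(0.147)² = 0.0008579 kg m².
Treating the hole as negative mass, I = I₀ − I_hole = 0.10325 − 0.0008579 = 0.10239 kg m².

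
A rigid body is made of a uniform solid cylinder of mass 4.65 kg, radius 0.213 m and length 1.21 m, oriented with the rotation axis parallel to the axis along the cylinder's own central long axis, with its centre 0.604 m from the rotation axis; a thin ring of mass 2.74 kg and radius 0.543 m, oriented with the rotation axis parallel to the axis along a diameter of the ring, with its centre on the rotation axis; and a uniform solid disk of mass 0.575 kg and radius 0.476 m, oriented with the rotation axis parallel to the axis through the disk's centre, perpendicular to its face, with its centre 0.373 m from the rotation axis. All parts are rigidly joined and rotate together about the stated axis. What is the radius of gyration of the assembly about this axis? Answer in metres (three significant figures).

0.543

Solid cylinder: I_cm = (1/2)MR² = (1/2)(4.65)(0.213)² = 0.10548 kg m²; centre at d = 0.604 m, so the parallel axis theorem gives I = 0.10548 + (4.65)(0.604)² = 1.8019 kg m².
Thin ring: I_cm = (1/2)MR² = (1/2)(2.74)(0.543)² = 0.40394 kg m²; axis through the centre, so I = 0.40394 kg m².
Solid disk: I_cm = (1/2)MR² = (1/2)(0.575)(0.476)² = 0.065141 kg m²; centre at d = 0.373 m, so the parallel axis theorem gives I = 0.065141 + (0.575)(0.373)² = 0.14514 kg m².
Total I = 2.351 kg m²; total mass M = 7.965 kg.
k = √(I/M) = √(2.351/7.965) = 0.54329 m.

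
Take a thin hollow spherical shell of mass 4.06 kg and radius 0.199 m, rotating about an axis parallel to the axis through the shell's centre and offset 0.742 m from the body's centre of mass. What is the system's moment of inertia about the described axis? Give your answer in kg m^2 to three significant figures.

I_cm = (2/3)MR² = (2/3)(4.06)(0.199)² = 0.10719 kg m^2; centre at d = 0.742 m, so I = I_cm + Md² gives I = 0.10719 + (4.06)(0.742)² = 2.3425 kg m^2.

2.34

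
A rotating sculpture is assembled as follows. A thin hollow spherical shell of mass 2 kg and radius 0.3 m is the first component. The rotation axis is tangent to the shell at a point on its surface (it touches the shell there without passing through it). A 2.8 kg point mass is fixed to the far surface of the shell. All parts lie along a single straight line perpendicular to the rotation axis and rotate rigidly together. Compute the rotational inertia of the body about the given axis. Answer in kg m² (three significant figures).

1.31

Spherical shell: I_cm = (2/3)MR² = (2/3)(2)(0.3)² = 0.12 kg m²; centre at d = 0.3 m, so I = I_cm + Md² gives I = 0.12 + (2)(0.3)² = 0.3 kg m².
Point mass: I_cm = 0; centre at d = 0.3 + 0.3 = 0.6 m, so I = I_cm + Md² gives I = 0 + (2.8)(0.6)² = 1.008 kg m².
Total I = 0.3 + 1.008 = 1.308 kg m².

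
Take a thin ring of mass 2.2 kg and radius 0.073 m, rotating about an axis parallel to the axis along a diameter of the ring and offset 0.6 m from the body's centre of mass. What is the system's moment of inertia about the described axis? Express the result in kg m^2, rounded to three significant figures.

0.798

I_cm = (1/2)MR² = (1/2)(2.2)(0.073)² = 0.0058619 kg m^2; centre at d = 0.6 m, so I = I_cm + Md² gives I = 0.0058619 + (2.2)(0.6)² = 0.79786 kg m^2.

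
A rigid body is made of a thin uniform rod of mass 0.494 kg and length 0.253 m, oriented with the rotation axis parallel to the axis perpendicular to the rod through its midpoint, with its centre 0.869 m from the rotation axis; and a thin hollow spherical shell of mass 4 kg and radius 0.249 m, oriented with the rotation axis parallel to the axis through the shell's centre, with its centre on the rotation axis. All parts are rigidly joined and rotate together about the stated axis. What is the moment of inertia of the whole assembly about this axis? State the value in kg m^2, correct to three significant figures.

0.541

Thin rod: I_cm = (1/12)ML² = (1/12)(0.494)(0.253)² = 0.002635 kg m^2; centre at d = 0.869 m, so the parallel axis theorem gives I = 0.002635 + (0.494)(0.869)² = 0.37568 kg m^2.
Spherical shell: I_cm = (2/3)MR² = (2/3)(4)(0.249)² = 0.16534 kg m^2; axis through the centre, so I = 0.16534 kg m^2.
Total I = 0.37568 + 0.16534 = 0.54102 kg m^2.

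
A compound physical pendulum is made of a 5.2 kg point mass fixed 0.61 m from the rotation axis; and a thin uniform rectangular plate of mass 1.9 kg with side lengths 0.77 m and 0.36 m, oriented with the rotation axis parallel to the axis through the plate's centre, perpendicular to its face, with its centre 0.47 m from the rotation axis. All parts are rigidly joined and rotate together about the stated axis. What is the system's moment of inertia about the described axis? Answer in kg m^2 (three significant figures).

2.47

Point mass: I_cm = 0; centre at d = 0.61 m, so I = I_cm + Md² gives I = 0 + (5.2)(0.61)² = 1.9349 kg m^2.
Rectangular plate: I_cm = (1/12)M(a²+b²) = (1/12)(1.9)[(0.77)² + (0.36)²] = 0.1144 kg m^2; centre at d = 0.47 m, so I = I_cm + Md² gives I = 0.1144 + (1.9)(0.47)² = 0.53411 kg m^2.
Total I = 1.9349 + 0.53411 = 2.469 kg m^2.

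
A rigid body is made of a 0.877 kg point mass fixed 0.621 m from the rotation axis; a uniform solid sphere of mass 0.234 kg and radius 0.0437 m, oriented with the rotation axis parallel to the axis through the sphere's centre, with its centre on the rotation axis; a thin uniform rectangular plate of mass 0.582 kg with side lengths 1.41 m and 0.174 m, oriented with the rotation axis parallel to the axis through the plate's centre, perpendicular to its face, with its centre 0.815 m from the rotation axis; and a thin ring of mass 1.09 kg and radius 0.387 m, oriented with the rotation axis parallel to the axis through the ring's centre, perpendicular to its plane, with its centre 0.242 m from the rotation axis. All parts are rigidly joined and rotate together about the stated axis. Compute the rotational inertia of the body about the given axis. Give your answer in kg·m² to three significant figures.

Point mass: I_cm = 0; centre at d = 0.621 m, so the parallel axis theorem gives I = 0 + (0.877)(0.621)² = 0.33821 kg·m².
Solid sphere: I_cm = (2/5)MR² = (2/5)(0.234)(0.0437)² = 0.00017875 kg·m²; axis through the centre, so I = 0.00017875 kg·m².
Rectangular plate: I_cm = (1/12)M(a²+b²) = (1/12)(0.582)[(1.41)² + (0.174)²] = 0.097891 kg·m²; centre at d = 0.815 m, so the parallel axis theorem gives I = 0.097891 + (0.582)(0.815)² = 0.48447 kg·m².
Thin ring: I_cm = MR² = (1.09)(0.387)² = 0.16325 kg·m²; centre at d = 0.242 m, so the parallel axis theorem gives I = 0.16325 + (1.09)(0.242)² = 0.22708 kg·m².
Total I = 0.33821 + 0.00017875 + 0.48447 + 0.22708 = 1.0499 kg·m².

1.05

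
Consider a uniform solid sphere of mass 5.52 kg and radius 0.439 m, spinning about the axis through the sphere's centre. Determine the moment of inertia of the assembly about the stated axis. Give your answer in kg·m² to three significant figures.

0.426

I_cm = (2/5)MR² = (2/5)(5.52)(0.439)² = 0.42553 kg·m²; axis through the centre, so I = 0.42553 kg·m².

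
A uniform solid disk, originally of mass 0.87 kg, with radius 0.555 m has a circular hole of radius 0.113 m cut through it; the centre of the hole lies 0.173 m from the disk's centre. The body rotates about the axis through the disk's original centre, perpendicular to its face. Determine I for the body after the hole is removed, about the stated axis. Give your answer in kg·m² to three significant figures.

0.133

Unpierced body about its centre: I₀ = (1/2)MR² = (1/2)(0.87)(0.555)² = 0.13399 kg·m².
The removed disk has mass m = M·(r/R)² = (0.87)(0.113/0.555)² = 0.036065 kg (same uniform areal density).
Its moment of inertia about the rotation axis (parallel-axis theorem): I_hole = (1/2)mr² + md² = (1/2)(0.036065)(0.113)² + (0.036065)(0.173)² = 0.0013097 kg·m².
Treating the hole as negative mass, I = I₀ − I_hole = 0.13399 − 0.0013097 = 0.13268 kg·m².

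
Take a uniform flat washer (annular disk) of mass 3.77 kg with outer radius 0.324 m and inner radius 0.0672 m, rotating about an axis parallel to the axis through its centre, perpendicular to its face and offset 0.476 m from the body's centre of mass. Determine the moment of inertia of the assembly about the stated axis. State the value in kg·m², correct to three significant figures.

I_cm = (1/2)M(R²+r²) = (1/2)(3.77)[(0.324)² + (0.0672)²] = 0.20639 kg·m²; centre at d = 0.476 m, so I = I_cm + Md² gives I = 0.20639 + (3.77)(0.476)² = 1.0606 kg·m².

1.06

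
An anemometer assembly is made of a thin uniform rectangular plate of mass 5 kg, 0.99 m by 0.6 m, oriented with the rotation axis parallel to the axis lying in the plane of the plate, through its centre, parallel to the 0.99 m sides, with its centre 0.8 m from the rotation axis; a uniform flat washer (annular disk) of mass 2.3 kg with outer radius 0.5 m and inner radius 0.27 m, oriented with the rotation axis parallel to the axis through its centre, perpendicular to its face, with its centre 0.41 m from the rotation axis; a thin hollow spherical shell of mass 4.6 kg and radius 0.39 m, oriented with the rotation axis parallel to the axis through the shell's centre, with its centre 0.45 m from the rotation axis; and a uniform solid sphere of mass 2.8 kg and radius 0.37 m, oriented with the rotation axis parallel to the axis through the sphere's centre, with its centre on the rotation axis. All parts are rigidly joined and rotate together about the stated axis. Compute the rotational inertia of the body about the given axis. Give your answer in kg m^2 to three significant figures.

5.66

Rectangular plate: I_cm = (1/12)Mb² = (1/12)(5)(0.6)² = 0.15 kg m^2; centre at d = 0.8 m, so the parallel axis theorem gives I = 0.15 + (5)(0.8)² = 3.35 kg m^2.
Annular disk: I_cm = (1/2)M(R²+r²) = (1/2)(2.3)[(0.5)² + (0.27)²] = 0.37133 kg m^2; centre at d = 0.41 m, so the parallel axis theorem gives I = 0.37133 + (2.3)(0.41)² = 0.75796 kg m^2.
Spherical shell: I_cm = (2/3)MR² = (2/3)(4.6)(0.39)² = 0.46644 kg m^2; centre at d = 0.45 m, so the parallel axis theorem gives I = 0.46644 + (4.6)(0.45)² = 1.3979 kg m^2.
Solid sphere: I_cm = (2/5)MR² = (2/5)(2.8)(0.37)² = 0.15333 kg m^2; axis through the centre, so I = 0.15333 kg m^2.
Total I = 3.35 + 0.75796 + 1.3979 + 0.15333 = 5.6592 kg m^2.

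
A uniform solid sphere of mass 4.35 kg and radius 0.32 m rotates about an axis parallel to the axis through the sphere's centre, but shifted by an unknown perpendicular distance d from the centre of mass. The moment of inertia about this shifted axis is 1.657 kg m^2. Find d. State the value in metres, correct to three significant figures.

About the centre-of-mass axis, I_cm = (2/5)MR² = (2/5)(4.35)(0.32)² = 0.17818 kg m^2.
Parallel axis theorem: I = I_cm + Md², so Md² = 1.657 − 0.17818 = 1.4788 kg m^2.
d = √(1.4788 / 4.35) = 0.58306 m.

0.583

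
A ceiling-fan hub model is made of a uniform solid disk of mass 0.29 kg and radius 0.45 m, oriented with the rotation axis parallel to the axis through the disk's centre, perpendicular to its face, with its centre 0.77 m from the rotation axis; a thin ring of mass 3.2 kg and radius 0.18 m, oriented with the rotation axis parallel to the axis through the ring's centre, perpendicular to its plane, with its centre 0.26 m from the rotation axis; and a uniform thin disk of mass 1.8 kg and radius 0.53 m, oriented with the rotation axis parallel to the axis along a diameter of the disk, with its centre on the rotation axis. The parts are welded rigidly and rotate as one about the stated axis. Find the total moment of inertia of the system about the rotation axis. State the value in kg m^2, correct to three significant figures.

Solid disk: I_cm = (1/2)MR² = (1/2)(0.29)(0.45)² = 0.029362 kg m^2; centre at d = 0.77 m, so the parallel axis theorem gives I = 0.029362 + (0.29)(0.77)² = 0.2013 kg m^2.
Thin ring: I_cm = MR² = (3.2)(0.18)² = 0.10368 kg m^2; centre at d = 0.26 m, so the parallel axis theorem gives I = 0.10368 + (3.2)(0.26)² = 0.32 kg m^2.
Thin disk: I_cm = (1/4)MR² = (1/4)(1.8)(0.53)² = 0.12641 kg m^2; axis through the centre, so I = 0.12641 kg m^2.
Total I = 0.2013 + 0.32 + 0.12641 = 0.64771 kg m^2.

0.648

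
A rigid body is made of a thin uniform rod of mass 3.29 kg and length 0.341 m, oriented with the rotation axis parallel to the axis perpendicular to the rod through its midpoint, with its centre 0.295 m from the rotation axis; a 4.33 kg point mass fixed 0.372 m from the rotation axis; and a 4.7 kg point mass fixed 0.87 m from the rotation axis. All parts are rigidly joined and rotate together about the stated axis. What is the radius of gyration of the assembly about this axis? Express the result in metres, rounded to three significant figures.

0.603

Thin rod: I_cm = (1/12)ML² = (1/12)(3.29)(0.341)² = 0.03188 kg m^2; centre at d = 0.295 m, so the parallel axis theorem gives I = 0.03188 + (3.29)(0.295)² = 0.31819 kg m^2.
Point mass: I_cm = 0; centre at d = 0.372 m, so the parallel axis theorem gives I = 0 + (4.33)(0.372)² = 0.5992 kg m^2.
Point mass: I_cm = 0; centre at d = 0.87 m, so the parallel axis theorem gives I = 0 + (4.7)(0.87)² = 3.5574 kg m^2.
Total I = 4.4748 kg m^2; total mass M = 12.32 kg.
k = √(I/M) = √(4.4748/12.32) = 0.60267 m.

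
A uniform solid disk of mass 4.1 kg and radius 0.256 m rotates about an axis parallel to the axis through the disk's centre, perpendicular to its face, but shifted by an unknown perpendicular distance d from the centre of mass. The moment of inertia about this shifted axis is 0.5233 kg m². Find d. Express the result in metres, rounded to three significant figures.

0.308

About the centre-of-mass axis, I_cm = (1/2)MR² = (1/2)(4.1)(0.256)² = 0.13435 kg m².
Parallel axis theorem: I = I_cm + Md², so Md² = 0.5233 − 0.13435 = 0.38895 kg m².
d = √(0.38895 / 4.1) = 0.308 m.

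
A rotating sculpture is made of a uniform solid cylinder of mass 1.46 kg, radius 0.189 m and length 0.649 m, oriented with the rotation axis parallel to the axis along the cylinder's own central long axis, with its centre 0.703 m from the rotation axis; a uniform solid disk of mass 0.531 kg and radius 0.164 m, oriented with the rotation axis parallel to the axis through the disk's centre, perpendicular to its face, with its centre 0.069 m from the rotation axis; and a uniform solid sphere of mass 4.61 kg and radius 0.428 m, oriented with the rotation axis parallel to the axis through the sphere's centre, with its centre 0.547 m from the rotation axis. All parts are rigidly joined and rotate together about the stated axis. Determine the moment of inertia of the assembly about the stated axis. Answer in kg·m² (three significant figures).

Solid cylinder: I_cm = (1/2)MR² = (1/2)(1.46)(0.189)² = 0.026076 kg·m²; centre at d = 0.703 m, so I = I_cm + Md² gives I = 0.026076 + (1.46)(0.703)² = 0.74762 kg·m².
Solid disk: I_cm = (1/2)MR² = (1/2)(0.531)(0.164)² = 0.0071409 kg·m²; centre at d = 0.069 m, so I = I_cm + Md² gives I = 0.0071409 + (0.531)(0.069)² = 0.009669 kg·m².
Solid sphere: I_cm = (2/5)MR² = (2/5)(4.61)(0.428)² = 0.33779 kg·m²; centre at d = 0.547 m, so I = I_cm + Md² gives I = 0.33779 + (4.61)(0.547)² = 1.7171 kg·m².
Total I = 0.74762 + 0.009669 + 1.7171 = 2.4744 kg·m².

2.47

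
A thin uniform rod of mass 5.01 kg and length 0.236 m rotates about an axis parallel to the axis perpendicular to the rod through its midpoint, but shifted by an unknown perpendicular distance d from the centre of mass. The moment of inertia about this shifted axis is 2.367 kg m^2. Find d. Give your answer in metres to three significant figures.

0.684

About the centre-of-mass axis, I_cm = (1/12)ML² = (1/12)(5.01)(0.236)² = 0.023253 kg m^2.
Parallel axis theorem: I = I_cm + Md², so Md² = 2.367 − 0.023253 = 2.3437 kg m^2.
d = √(2.3437 / 5.01) = 0.68397 m.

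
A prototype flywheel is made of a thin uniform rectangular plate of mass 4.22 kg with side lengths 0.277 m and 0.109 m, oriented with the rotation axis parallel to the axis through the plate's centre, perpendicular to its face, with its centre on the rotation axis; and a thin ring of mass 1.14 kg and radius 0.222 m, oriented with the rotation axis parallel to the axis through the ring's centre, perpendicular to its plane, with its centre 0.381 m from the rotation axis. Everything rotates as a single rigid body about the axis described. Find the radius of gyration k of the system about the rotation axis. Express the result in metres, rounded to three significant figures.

0.217

Rectangular plate: I_cm = (1/12)M(a²+b²) = (1/12)(4.22)[(0.277)² + (0.109)²] = 0.031161 kg·m²; axis through the centre, so I = 0.031161 kg·m².
Thin ring: I_cm = MR² = (1.14)(0.222)² = 0.056184 kg·m²; centre at d = 0.381 m, so I = I_cm + Md² gives I = 0.056184 + (1.14)(0.381)² = 0.22167 kg·m².
Total I = 0.25283 kg·m²; total mass M = 5.36 kg.
k = √(I/M) = √(0.25283/5.36) = 0.21719 m.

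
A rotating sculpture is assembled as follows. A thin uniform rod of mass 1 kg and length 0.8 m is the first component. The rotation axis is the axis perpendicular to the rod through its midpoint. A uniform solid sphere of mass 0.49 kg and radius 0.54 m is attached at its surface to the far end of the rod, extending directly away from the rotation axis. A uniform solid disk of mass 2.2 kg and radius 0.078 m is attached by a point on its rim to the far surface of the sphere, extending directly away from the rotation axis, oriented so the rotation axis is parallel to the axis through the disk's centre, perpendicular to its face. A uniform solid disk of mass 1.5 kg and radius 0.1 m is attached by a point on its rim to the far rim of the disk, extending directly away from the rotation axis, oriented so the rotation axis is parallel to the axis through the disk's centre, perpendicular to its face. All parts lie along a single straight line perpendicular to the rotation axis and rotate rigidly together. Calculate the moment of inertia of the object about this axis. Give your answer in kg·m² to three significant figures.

Thin rod: I_cm = (1/12)ML² = (1/12)(1)(0.8)² = 0.053333 kg·m²; axis through the centre, so I = 0.053333 kg·m².
Solid sphere: I_cm = (2/5)MR² = (2/5)(0.49)(0.54)² = 0.057154 kg·m²; centre at d = 0.4 + 0.54 = 0.94 m, so I = I_cm + Md² gives I = 0.057154 + (0.49)(0.94)² = 0.49012 kg·m².
Solid disk: I_cm = (1/2)MR² = (1/2)(2.2)(0.078)² = 0.0066924 kg·m²; centre at d = 0.4 + 0.54 + 0.54 + 0.078 = 1.558 m, so I = I_cm + Md² gives I = 0.0066924 + (2.2)(1.558)² = 5.3469 kg·m².
Solid disk: I_cm = (1/2)MR² = (1/2)(1.5)(0.1)² = 0.0075 kg·m²; centre at d = 0.4 + 0.54 + 0.54 + 0.078 + 0.078 + 0.1 = 1.736 m, so I = I_cm + Md² gives I = 0.0075 + (1.5)(1.736)² = 4.528 kg·m².
Total I = 0.053333 + 0.49012 + 5.3469 + 4.528 = 10.418 kg·m².

10.4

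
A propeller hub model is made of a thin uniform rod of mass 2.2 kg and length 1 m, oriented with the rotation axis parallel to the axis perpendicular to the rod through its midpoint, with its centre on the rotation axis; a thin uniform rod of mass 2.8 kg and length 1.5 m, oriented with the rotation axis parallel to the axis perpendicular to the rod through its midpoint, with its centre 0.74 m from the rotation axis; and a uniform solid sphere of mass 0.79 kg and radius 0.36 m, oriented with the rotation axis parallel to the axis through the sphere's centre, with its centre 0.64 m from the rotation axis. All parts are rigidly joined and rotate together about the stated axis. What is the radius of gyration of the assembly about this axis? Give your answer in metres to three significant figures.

Thin rod: I_cm = (1/12)ML² = (1/12)(2.2)(1)² = 0.18333 kg m²; axis through the centre, so I = 0.18333 kg m².
Thin rod: I_cm = (1/12)ML² = (1/12)(2.8)(1.5)² = 0.525 kg m²; centre at d = 0.74 m, so the parallel axis theorem gives I = 0.525 + (2.8)(0.74)² = 2.0583 kg m².
Solid sphere: I_cm = (2/5)MR² = (2/5)(0.79)(0.36)² = 0.040954 kg m²; centre at d = 0.64 m, so the parallel axis theorem gives I = 0.040954 + (0.79)(0.64)² = 0.36454 kg m².
Total I = 2.6062 kg m²; total mass M = 5.79 kg.
k = √(I/M) = √(2.6062/5.79) = 0.6709 m.

0.671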